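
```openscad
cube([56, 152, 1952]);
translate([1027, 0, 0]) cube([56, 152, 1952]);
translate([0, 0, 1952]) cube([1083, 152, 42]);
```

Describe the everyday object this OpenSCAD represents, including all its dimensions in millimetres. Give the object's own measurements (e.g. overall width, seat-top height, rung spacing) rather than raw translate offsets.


A door frame. The clear opening is 971 mm wide and 1952 mm high. Two 56 mm wide jambs, 152 mm deep, stand either side of the opening from the floor to the top of the opening. A 42 mm thick head sits across the top of both jambs, spanning the full outside width of the frame.


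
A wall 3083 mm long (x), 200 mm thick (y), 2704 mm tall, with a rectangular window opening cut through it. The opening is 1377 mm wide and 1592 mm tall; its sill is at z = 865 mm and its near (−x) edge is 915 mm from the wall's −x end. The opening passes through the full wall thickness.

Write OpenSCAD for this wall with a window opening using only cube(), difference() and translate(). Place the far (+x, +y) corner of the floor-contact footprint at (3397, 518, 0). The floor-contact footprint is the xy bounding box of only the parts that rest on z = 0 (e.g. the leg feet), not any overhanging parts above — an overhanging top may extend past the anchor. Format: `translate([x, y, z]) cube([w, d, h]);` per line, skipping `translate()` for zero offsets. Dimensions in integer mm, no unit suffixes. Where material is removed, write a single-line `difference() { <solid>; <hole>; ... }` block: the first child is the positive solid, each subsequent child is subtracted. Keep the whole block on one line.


difference() { translate([314, 318, 0]) cube([3083, 200, 2704]); translate([1229, 318, 865]) cube([1377, 200, 1592]); }


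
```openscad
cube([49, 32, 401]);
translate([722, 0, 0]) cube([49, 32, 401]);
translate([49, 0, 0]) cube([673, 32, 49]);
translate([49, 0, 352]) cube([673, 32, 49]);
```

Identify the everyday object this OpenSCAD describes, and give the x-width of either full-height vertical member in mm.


A picture frame. The border width is 49 mm.

Four thin pieces enclosing a rectangular opening — a picture frame. The two full-height stiles are 401 mm tall; the top rail sits at z = 352 and is 49 mm tall, so the border above the opening is 401 − 352 = 49 mm, matching the stile x-width.


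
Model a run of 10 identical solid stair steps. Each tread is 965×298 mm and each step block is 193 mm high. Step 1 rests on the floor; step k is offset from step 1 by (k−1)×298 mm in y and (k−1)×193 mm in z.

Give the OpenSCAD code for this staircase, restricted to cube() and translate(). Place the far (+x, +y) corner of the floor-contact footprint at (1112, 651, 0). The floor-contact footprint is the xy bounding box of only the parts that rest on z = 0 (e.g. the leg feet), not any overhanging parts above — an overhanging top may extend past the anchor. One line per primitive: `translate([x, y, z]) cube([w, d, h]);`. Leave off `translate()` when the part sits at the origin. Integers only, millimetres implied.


translate([147, 353, 0]) cube([965, 298, 193]);
translate([147, 651, 193]) cube([965, 298, 193]);
translate([147, 949, 386]) cube([965, 298, 193]);
translate([147, 1247, 579]) cube([965, 298, 193]);
translate([147, 1545, 772]) cube([965, 298, 193]);
translate([147, 1843, 965]) cube([965, 298, 193]);
translate([147, 2141, 1158]) cube([965, 298, 193]);
translate([147, 2439, 1351]) cube([965, 298, 193]);
translate([147, 2737, 1544]) cube([965, 298, 193]);
translate([147, 3035, 1737]) cube([965, 298, 193]);


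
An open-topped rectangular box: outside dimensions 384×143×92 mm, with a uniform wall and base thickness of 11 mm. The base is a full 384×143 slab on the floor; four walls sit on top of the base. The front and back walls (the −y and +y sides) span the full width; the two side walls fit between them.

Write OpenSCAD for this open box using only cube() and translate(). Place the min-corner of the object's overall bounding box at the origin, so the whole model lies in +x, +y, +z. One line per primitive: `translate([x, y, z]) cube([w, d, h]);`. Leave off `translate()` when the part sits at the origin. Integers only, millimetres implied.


cube([384, 143, 11]);
translate([0, 0, 11]) cube([384, 11, 81]);
translate([0, 132, 11]) cube([384, 11, 81]);
translate([0, 11, 11]) cube([11, 121, 81]);
translate([373, 11, 11]) cube([11, 121, 81]);


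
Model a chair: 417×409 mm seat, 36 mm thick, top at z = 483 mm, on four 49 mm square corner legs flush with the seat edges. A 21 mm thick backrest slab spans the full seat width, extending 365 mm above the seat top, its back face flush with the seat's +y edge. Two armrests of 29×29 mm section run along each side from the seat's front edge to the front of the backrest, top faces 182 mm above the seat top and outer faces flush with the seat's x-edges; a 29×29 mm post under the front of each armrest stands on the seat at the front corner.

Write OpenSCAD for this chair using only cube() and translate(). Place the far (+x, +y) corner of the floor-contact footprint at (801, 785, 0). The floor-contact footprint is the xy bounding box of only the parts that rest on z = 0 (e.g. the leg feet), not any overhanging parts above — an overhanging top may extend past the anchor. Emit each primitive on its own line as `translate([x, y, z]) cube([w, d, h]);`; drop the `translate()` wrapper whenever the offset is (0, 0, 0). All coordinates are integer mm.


translate([384, 376, 447]) cube([417, 409, 36]);
translate([384, 376, 0]) cube([49, 49, 447]);
translate([752, 376, 0]) cube([49, 49, 447]);
translate([384, 736, 0]) cube([49, 49, 447]);
translate([752, 736, 0]) cube([49, 49, 447]);
translate([384, 764, 483]) cube([417, 21, 365]);
translate([384, 376, 636]) cube([29, 388, 29]);
translate([772, 376, 636]) cube([29, 388, 29]);
translate([384, 376, 483]) cube([29, 29, 153]);
translate([772, 376, 483]) cube([29, 29, 153]);


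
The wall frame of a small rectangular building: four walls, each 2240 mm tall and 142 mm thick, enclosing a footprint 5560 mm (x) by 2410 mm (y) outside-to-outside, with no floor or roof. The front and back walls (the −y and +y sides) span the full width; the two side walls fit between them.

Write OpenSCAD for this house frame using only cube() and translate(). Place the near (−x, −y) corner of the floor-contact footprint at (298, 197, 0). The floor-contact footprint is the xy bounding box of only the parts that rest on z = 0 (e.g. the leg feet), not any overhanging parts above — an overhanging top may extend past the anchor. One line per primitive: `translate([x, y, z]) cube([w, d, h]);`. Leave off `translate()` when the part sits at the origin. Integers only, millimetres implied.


translate([298, 197, 0]) cube([5560, 142, 2240]);
translate([298, 2465, 0]) cube([5560, 142, 2240]);
translate([298, 339, 0]) cube([142, 2126, 2240]);
translate([5716, 339, 0]) cube([142, 2126, 2240]);


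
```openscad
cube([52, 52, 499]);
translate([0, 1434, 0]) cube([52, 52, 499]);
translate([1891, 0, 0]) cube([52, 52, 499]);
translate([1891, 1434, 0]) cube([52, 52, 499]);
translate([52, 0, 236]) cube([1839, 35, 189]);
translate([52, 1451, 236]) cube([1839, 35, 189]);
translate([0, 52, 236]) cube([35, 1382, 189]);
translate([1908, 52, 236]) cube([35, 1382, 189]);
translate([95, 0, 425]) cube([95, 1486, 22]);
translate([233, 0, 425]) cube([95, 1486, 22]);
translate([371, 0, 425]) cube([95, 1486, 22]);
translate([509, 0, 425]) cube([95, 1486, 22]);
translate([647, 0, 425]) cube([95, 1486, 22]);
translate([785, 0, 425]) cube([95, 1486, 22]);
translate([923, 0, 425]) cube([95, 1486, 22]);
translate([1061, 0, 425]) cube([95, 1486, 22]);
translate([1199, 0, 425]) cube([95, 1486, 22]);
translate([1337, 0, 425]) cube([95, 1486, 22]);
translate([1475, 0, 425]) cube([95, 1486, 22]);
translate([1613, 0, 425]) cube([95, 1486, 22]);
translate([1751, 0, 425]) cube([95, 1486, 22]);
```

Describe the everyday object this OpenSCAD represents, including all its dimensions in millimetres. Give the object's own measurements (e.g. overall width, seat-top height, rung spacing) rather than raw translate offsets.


A bed frame 1943 mm long (x) by 1486 mm wide (y). Four 52×52 mm corner posts, 499 mm tall, at the corners of the footprint. Four rails of 35 mm thickness and 189 mm height run between adjacent posts with their undersides at z = 236 mm, their outer faces flush with the outside of the frame (the two x-running rails run between the posts' inner faces; the two y-running rails run between the posts' inner faces). 13 slats, each 95 mm wide (x) and 22 mm thick, lie across the top of the two x-running rails, running the full 1486 mm width of the frame in y; along x they sit between the end posts with a 43 mm gap after the −x posts and between neighbouring slats, leaving 45 mm before the +x posts.


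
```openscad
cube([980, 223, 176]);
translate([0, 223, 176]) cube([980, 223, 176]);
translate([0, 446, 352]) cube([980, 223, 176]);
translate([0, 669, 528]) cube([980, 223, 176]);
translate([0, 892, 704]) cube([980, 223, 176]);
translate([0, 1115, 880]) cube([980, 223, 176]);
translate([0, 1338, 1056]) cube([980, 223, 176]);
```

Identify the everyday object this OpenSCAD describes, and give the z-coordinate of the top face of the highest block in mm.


A staircase. The total rise is 1232 mm.

7 identical blocks, each offset up and back from the previous — a staircase. Each step is 176 mm tall and there are 7 of them, so the total rise is 7 × 176 = 1232 mm.


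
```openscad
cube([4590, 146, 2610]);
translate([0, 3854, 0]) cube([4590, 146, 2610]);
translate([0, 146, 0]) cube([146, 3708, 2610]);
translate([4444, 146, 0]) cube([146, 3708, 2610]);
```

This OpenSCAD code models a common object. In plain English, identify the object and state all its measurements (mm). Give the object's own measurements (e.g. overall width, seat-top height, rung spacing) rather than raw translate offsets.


The wall frame of a small rectangular building: four walls, each 2610 mm tall and 146 mm thick, enclosing a footprint 4590 mm (x) by 4000 mm (y) outside-to-outside, with no floor or roof. The front and back walls (the −y and +y sides) span the full width; the two side walls fit between them.


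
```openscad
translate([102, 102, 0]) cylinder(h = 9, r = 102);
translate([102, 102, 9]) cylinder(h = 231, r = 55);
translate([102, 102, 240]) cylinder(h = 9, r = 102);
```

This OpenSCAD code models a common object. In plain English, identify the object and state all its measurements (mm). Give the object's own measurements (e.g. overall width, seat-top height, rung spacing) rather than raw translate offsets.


A spool: two coaxial disc flanges of radius 102 mm and thickness 9 mm, joined by a core cylinder of radius 55 mm and height 231 mm. The lower flange rests on z = 0 and the three cylinders share a vertical axis.


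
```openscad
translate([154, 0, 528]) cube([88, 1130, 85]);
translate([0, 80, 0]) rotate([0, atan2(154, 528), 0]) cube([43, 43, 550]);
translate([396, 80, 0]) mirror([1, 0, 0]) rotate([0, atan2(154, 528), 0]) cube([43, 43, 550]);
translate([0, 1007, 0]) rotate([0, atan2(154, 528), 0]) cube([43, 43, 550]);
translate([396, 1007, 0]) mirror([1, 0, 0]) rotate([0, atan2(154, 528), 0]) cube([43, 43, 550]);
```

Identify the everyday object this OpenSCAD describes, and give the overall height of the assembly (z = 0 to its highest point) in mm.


A sawhorse. The overall height is 613 mm.

A beam across two mirrored pairs of raked legs — a sawhorse. The beam's underside is at z = 528 (matching the legs' vertical rise in atan2(154, 528)) and the beam is 85 mm tall, so its top is at 528 + 85 = 613 mm. The raked legs top out at the beam's underside, so that is the highest point.


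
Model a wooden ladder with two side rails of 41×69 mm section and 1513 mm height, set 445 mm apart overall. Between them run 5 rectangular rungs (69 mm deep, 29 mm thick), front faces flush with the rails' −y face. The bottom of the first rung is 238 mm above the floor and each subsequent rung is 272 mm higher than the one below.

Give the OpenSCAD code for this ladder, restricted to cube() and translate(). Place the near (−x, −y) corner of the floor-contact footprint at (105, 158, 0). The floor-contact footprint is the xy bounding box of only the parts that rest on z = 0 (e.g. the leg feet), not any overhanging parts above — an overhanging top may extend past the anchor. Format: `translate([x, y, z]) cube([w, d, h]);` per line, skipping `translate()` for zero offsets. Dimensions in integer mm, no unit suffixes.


translate([105, 158, 0]) cube([41, 69, 1513]);
translate([509, 158, 0]) cube([41, 69, 1513]);
translate([146, 158, 238]) cube([363, 69, 29]);
translate([146, 158, 510]) cube([363, 69, 29]);
translate([146, 158, 782]) cube([363, 69, 29]);
translate([146, 158, 1054]) cube([363, 69, 29]);
translate([146, 158, 1326]) cube([363, 69, 29]);


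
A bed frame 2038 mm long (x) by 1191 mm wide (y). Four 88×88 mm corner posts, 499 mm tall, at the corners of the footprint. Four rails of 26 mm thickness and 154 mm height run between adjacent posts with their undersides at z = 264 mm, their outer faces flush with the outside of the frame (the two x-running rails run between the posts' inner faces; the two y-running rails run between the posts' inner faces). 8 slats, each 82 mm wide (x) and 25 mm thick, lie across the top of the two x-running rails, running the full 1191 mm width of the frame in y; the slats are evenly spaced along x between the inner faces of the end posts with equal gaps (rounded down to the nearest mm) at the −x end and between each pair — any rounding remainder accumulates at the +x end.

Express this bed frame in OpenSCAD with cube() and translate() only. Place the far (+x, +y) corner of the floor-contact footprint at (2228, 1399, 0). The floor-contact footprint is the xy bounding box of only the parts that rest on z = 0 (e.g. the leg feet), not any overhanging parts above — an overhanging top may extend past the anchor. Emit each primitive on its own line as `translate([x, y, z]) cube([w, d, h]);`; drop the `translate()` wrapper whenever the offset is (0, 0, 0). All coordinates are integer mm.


// slat z = rail_z + rail_h = 264 + 154 = 418
// slat gap = ⌊(1862 − 8·82) / 9⌋ = 134
translate([190, 208, 0]) cube([88, 88, 499]);
translate([190, 1311, 0]) cube([88, 88, 499]);
translate([2140, 208, 0]) cube([88, 88, 499]);
translate([2140, 1311, 0]) cube([88, 88, 499]);
translate([278, 208, 264]) cube([1862, 26, 154]);
translate([278, 1373, 264]) cube([1862, 26, 154]);
translate([190, 296, 264]) cube([26, 1015, 154]);
translate([2202, 296, 264]) cube([26, 1015, 154]);
translate([412, 208, 418]) cube([82, 1191, 25]);
translate([628, 208, 418]) cube([82, 1191, 25]);
translate([844, 208, 418]) cube([82, 1191, 25]);
translate([1060, 208, 418]) cube([82, 1191, 25]);
translate([1276, 208, 418]) cube([82, 1191, 25]);
translate([1492, 208, 418]) cube([82, 1191, 25]);
translate([1708, 208, 418]) cube([82, 1191, 25]);
translate([1924, 208, 418]) cube([82, 1191, 25]);


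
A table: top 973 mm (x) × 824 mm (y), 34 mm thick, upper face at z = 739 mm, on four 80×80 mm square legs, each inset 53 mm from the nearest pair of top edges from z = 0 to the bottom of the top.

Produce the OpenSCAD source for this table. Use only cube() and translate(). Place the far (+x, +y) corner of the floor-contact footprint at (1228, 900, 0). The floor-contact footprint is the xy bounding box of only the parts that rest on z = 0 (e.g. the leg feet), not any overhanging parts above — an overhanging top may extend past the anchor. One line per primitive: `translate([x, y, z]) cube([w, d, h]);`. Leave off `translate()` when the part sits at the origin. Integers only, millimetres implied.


// leg_h = 739 - 34 = 705
translate([308, 129, 705]) cube([973, 824, 34]);
translate([361, 182, 0]) cube([80, 80, 705]);
translate([1148, 182, 0]) cube([80, 80, 705]);
translate([361, 820, 0]) cube([80, 80, 705]);
translate([1148, 820, 0]) cube([80, 80, 705]);


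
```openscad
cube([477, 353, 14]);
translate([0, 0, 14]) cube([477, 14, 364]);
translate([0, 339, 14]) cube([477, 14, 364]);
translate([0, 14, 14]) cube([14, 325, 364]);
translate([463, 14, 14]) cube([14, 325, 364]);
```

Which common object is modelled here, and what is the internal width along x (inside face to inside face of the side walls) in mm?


An open box. The internal width is 449 mm.

A 477×353 base slab with four walls standing on it — an open box. The base is 477 mm wide and the walls are 14 mm thick, so the internal width is 477 − 2 × 14 = 449 mm.


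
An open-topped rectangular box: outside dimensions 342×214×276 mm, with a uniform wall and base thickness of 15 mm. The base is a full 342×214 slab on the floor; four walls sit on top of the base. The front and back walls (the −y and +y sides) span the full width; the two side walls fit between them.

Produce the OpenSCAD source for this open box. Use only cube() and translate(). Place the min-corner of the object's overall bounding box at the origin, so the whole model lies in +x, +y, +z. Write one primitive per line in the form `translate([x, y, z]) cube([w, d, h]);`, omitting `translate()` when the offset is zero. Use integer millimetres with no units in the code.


cube([342, 214, 15]);
translate([0, 0, 15]) cube([342, 15, 261]);
translate([0, 199, 15]) cube([342, 15, 261]);
translate([0, 15, 15]) cube([15, 184, 261]);
translate([327, 15, 15]) cube([15, 184, 261]);


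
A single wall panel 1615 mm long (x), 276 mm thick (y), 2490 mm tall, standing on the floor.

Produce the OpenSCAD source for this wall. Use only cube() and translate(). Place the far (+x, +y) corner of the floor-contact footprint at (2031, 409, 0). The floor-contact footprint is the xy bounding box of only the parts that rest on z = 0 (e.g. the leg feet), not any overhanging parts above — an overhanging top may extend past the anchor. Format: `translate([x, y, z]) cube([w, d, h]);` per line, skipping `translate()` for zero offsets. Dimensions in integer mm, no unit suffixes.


translate([416, 133, 0]) cube([1615, 276, 2490]);


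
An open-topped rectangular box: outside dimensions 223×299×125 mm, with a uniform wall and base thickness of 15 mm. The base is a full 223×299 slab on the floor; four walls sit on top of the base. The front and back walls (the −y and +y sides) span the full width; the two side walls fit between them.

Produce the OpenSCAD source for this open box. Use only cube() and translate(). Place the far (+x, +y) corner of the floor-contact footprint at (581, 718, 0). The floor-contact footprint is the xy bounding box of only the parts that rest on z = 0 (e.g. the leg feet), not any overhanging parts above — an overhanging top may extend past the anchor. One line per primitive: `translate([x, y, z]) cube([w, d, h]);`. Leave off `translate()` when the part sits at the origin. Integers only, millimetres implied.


translate([358, 419, 0]) cube([223, 299, 15]);
translate([358, 419, 15]) cube([223, 15, 110]);
translate([358, 703, 15]) cube([223, 15, 110]);
translate([358, 434, 15]) cube([15, 269, 110]);
translate([566, 434, 15]) cube([15, 269, 110]);


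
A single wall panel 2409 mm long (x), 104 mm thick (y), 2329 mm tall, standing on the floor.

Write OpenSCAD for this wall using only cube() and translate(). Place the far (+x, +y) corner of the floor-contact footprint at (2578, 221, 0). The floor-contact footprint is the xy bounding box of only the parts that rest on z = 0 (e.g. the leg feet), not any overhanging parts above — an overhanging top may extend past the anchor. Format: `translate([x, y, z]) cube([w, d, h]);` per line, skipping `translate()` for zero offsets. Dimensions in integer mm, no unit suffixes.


translate([169, 117, 0]) cube([2409, 104, 2329]);


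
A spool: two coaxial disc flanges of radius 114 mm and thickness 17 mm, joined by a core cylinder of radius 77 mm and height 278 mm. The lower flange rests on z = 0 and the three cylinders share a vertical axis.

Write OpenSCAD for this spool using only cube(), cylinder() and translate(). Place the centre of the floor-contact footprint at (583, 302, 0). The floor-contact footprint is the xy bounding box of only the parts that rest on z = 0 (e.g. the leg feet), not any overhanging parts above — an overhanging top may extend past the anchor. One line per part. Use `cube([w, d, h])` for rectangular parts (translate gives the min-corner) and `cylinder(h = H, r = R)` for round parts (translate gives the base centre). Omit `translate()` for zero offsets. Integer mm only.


translate([583, 302, 0]) cylinder(h = 17, r = 114);
translate([583, 302, 17]) cylinder(h = 278, r = 77);
translate([583, 302, 295]) cylinder(h = 17, r = 114);


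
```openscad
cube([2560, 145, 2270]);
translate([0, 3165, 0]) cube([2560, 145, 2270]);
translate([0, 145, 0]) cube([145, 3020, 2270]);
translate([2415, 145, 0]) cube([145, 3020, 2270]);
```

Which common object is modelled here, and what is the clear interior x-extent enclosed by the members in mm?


A house (or room) frame. The interior width is 2270 mm.

Four 2270 mm walls enclosing a rectangle with no floor or roof — a room or house frame. Outside width is 2560 mm and wall thickness is 145 mm, so the interior width is 2560 − 2 × 145 = 2270 mm.


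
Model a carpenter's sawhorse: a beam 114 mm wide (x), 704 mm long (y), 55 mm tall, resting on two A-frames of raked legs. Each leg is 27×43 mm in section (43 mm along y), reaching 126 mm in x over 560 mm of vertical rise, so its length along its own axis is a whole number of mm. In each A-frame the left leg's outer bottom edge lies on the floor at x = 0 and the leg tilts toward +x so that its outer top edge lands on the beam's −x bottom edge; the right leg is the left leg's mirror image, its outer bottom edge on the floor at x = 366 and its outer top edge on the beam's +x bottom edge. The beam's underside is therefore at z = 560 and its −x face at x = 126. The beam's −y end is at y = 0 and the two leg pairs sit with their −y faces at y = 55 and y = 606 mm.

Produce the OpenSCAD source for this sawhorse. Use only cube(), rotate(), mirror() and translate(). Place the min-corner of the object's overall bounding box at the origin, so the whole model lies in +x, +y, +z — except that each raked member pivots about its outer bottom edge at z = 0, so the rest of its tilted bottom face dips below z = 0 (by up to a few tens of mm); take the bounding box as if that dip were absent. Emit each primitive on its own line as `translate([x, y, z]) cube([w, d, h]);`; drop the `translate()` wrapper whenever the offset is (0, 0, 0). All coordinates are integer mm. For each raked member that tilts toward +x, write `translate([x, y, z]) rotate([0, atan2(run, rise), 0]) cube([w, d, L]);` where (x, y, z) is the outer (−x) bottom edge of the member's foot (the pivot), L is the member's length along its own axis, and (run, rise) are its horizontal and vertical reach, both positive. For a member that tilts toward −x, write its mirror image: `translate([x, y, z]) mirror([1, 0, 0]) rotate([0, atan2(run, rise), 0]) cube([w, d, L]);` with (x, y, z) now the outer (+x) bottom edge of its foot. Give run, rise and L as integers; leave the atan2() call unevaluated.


// leg length = √(126² + 560²) = 574
// right-leg outer foot x = 2·126 + 114 = 366
// beam min-corner = (126, 0, 560)
translate([126, 0, 560]) cube([114, 704, 55]);
translate([0, 55, 0]) rotate([0, atan2(126, 560), 0]) cube([27, 43, 574]);
translate([366, 55, 0]) mirror([1, 0, 0]) rotate([0, atan2(126, 560), 0]) cube([27, 43, 574]);
translate([0, 606, 0]) rotate([0, atan2(126, 560), 0]) cube([27, 43, 574]);
translate([366, 606, 0]) mirror([1, 0, 0]) rotate([0, atan2(126, 560), 0]) cube([27, 43, 574]);


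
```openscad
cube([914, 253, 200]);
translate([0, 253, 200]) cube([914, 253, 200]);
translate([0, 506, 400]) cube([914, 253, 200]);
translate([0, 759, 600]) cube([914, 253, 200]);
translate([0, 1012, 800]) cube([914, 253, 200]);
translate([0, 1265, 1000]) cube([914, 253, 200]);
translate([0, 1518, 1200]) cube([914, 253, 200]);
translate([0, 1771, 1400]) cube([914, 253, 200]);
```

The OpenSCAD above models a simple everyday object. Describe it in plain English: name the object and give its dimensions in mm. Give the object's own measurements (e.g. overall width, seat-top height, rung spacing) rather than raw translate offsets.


A straight staircase of 8 solid steps. Each step is 914 mm wide (x), 253 mm deep (y, the going) and 200 mm tall (the rise). The first step rests on the floor; each subsequent step sits one going further in +y and one rise higher in +z, directly behind and above the previous step with no overlap.


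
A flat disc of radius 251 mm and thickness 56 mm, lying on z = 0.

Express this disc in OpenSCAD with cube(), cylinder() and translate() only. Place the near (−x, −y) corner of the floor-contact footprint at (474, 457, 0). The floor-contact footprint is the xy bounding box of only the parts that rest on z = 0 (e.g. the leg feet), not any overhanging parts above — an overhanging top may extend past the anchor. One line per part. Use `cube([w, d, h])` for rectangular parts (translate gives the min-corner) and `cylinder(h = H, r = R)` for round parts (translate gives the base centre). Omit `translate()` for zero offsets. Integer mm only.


translate([725, 708, 0]) cylinder(h = 56, r = 251);


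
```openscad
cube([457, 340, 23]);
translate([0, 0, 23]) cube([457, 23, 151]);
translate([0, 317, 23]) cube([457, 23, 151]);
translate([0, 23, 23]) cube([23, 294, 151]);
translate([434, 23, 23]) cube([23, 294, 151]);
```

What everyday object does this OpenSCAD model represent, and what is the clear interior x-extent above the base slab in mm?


An open box. The internal width is 411 mm.

A 457×340 base slab with four walls standing on it — an open box. The base is 457 mm wide and the walls are 23 mm thick, so the internal width is 457 − 2 × 23 = 411 mm.


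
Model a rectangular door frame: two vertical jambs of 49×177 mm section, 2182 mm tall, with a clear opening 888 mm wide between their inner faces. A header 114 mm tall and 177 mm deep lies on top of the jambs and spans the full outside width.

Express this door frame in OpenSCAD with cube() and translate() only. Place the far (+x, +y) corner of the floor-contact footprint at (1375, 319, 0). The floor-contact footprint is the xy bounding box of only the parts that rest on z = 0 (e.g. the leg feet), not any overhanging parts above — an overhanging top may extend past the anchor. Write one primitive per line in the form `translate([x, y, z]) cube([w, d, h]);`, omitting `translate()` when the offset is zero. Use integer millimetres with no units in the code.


translate([389, 142, 0]) cube([49, 177, 2182]);
translate([1326, 142, 0]) cube([49, 177, 2182]);
translate([389, 142, 2182]) cube([986, 177, 114]);


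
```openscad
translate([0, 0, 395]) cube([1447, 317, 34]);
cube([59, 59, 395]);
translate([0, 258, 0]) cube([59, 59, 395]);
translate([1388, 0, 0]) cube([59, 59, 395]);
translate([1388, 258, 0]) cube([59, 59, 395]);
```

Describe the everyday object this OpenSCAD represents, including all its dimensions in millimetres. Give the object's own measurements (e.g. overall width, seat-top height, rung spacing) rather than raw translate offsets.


A bench: a 1447×317 mm seat slab, 34 mm thick, top at z = 429 mm, on four 59×59 mm square legs flush with the seat corners and standing on z = 0.


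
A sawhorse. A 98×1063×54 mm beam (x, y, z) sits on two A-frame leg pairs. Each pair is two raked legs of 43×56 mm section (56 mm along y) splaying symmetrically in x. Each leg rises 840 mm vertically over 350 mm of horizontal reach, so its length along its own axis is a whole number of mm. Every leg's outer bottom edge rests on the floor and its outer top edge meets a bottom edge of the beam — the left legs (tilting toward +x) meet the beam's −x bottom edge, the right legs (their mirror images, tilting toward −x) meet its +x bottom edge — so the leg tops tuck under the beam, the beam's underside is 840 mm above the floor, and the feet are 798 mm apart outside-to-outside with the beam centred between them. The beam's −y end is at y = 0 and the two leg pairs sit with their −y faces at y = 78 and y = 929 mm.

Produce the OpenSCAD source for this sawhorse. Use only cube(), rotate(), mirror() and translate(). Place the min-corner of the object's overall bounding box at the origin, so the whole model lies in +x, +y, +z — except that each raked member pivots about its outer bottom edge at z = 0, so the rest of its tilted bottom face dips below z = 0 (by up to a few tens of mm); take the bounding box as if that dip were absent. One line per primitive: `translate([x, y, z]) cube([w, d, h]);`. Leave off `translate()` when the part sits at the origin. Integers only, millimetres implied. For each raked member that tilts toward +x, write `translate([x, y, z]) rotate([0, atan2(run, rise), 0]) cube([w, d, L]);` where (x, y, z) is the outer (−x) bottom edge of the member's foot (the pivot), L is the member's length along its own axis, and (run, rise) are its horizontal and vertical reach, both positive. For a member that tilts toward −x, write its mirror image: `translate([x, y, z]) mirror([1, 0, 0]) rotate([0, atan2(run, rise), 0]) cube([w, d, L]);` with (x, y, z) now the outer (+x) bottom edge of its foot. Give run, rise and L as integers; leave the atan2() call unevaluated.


// leg length = √(350² + 840²) = 910
// right-leg outer foot x = 2·350 + 98 = 798
// beam min-corner = (350, 0, 840)
translate([350, 0, 840]) cube([98, 1063, 54]);
translate([0, 78, 0]) rotate([0, atan2(350, 840), 0]) cube([43, 56, 910]);
translate([798, 78, 0]) mirror([1, 0, 0]) rotate([0, atan2(350, 840), 0]) cube([43, 56, 910]);
translate([0, 929, 0]) rotate([0, atan2(350, 840), 0]) cube([43, 56, 910]);
translate([798, 929, 0]) mirror([1, 0, 0]) rotate([0, atan2(350, 840), 0]) cube([43, 56, 910]);


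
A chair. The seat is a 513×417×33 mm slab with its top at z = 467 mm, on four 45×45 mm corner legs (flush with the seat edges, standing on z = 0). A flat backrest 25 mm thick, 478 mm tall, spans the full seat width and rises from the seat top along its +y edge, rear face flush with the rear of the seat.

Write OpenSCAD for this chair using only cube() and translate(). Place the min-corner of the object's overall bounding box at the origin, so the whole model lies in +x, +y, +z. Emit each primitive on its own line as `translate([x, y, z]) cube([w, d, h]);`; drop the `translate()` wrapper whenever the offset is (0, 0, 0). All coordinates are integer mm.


// leg_h = 467 - 33 = 434
translate([0, 0, 434]) cube([513, 417, 33]);
cube([45, 45, 434]);
translate([468, 0, 0]) cube([45, 45, 434]);
translate([0, 372, 0]) cube([45, 45, 434]);
translate([468, 372, 0]) cube([45, 45, 434]);
translate([0, 392, 467]) cube([513, 25, 478]);


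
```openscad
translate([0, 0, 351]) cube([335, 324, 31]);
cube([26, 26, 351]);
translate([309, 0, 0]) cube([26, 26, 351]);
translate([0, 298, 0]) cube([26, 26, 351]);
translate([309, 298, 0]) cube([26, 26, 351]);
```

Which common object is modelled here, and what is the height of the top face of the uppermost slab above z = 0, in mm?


A stool. The seat height is 382 mm.

A 335×324×31 slab at z = 351 on four corner posts — a stool. The seat top is 351 + 31 = 382 mm.


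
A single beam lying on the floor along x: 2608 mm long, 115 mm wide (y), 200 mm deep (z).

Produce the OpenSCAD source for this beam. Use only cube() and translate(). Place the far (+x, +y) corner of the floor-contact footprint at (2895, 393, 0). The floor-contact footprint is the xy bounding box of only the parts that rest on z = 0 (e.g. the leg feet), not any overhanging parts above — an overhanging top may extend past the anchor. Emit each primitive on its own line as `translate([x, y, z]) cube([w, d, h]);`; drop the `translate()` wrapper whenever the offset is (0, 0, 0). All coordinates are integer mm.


translate([287, 278, 0]) cube([2608, 115, 200]);


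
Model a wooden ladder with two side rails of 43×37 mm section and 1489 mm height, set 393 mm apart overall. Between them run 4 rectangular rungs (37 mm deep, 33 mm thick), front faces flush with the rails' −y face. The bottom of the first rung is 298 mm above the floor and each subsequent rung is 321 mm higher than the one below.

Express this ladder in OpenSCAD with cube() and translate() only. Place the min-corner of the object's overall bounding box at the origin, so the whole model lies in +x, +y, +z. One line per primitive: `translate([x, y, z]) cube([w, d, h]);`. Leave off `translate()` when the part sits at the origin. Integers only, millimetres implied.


cube([43, 37, 1489]);
translate([350, 0, 0]) cube([43, 37, 1489]);
translate([43, 0, 298]) cube([307, 37, 33]);
translate([43, 0, 619]) cube([307, 37, 33]);
translate([43, 0, 940]) cube([307, 37, 33]);
translate([43, 0, 1261]) cube([307, 37, 33]);


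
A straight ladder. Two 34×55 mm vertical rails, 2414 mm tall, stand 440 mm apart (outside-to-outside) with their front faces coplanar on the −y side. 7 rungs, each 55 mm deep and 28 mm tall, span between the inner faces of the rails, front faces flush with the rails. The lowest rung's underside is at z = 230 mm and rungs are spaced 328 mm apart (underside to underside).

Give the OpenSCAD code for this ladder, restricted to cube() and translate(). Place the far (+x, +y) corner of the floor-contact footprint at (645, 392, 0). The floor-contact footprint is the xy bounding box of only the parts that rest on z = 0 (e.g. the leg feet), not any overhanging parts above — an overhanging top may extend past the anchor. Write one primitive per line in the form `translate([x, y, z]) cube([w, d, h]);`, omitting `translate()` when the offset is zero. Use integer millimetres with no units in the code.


translate([205, 337, 0]) cube([34, 55, 2414]);
translate([611, 337, 0]) cube([34, 55, 2414]);
translate([239, 337, 230]) cube([372, 55, 28]);
translate([239, 337, 558]) cube([372, 55, 28]);
translate([239, 337, 886]) cube([372, 55, 28]);
translate([239, 337, 1214]) cube([372, 55, 28]);
translate([239, 337, 1542]) cube([372, 55, 28]);
translate([239, 337, 1870]) cube([372, 55, 28]);
translate([239, 337, 2198]) cube([372, 55, 28]);


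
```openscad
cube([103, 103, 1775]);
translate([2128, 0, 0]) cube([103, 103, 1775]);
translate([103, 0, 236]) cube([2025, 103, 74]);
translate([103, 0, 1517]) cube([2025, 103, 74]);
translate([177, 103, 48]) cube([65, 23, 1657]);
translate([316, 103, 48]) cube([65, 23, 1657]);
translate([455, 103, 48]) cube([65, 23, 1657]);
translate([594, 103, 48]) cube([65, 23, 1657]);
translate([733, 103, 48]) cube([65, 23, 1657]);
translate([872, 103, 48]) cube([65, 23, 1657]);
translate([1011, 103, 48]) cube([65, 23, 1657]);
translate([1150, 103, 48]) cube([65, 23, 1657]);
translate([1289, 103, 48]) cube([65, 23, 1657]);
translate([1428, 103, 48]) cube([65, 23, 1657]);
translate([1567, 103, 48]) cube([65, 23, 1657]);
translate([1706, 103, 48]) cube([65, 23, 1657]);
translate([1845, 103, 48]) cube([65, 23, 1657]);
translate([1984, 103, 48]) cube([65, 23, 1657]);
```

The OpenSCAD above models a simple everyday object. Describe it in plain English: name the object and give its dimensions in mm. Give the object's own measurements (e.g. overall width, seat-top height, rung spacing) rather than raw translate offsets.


A fence section. Two 103×103 mm posts, 1775 mm tall, stand on the floor with a clear span of 2025 mm between their inner faces. Two horizontal rails of 103×74 mm section span the gap between the posts with their undersides at z = 236 mm and z = 1517 mm, flush with the posts' −y face. 14 pickets, each 65 mm wide, 23 mm thick and 1657 mm tall, are fixed to the +y face of the rails with their bottoms at z = 48 mm, spaced across the span with a 74 mm gap after the −x post and between neighbouring pickets, with 79 mm left before the +x post.


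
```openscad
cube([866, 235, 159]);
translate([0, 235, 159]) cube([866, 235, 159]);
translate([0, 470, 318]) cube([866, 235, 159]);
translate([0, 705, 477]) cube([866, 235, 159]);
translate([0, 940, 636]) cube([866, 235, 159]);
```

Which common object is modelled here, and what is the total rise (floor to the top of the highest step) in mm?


A staircase. The total rise is 795 mm.

5 identical blocks, each offset up and back from the previous — a staircase. Each step is 159 mm tall and there are 5 of them, so the total rise is 5 × 159 = 795 mm.


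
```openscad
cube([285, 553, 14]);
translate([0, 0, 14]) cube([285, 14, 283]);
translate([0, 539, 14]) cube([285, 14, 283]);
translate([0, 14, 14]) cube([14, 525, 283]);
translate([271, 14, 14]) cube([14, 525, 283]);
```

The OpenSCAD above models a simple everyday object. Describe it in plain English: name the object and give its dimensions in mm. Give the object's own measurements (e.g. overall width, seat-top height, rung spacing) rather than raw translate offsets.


An open-topped rectangular box: outside dimensions 285×553×297 mm, with a uniform wall and base thickness of 14 mm. The base is a full 285×553 slab on the floor; four walls sit on top of the base. The front and back walls (the −y and +y sides) span the full width; the two side walls fit between them.


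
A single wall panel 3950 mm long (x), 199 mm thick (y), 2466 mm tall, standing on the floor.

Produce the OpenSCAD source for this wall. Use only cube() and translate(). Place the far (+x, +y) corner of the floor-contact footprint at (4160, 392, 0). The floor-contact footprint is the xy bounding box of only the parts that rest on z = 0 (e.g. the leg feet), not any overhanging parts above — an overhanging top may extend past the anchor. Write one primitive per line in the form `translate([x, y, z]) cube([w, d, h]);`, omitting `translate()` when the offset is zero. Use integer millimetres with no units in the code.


translate([210, 193, 0]) cube([3950, 199, 2466]);


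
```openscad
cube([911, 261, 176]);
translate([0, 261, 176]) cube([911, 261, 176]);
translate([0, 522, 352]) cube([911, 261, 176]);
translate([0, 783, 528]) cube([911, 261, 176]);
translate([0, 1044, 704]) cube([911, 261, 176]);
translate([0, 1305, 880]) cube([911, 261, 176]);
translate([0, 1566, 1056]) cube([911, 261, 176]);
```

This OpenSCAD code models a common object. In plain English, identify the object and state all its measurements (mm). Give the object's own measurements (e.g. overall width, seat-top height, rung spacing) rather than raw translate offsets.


A straight staircase of 7 solid steps. Each step is 911 mm wide (x), 261 mm deep (y, the going) and 176 mm tall (the rise). The first step rests on the floor; each subsequent step sits one going further in +y and one rise higher in +z, directly behind and above the previous step with no overlap.


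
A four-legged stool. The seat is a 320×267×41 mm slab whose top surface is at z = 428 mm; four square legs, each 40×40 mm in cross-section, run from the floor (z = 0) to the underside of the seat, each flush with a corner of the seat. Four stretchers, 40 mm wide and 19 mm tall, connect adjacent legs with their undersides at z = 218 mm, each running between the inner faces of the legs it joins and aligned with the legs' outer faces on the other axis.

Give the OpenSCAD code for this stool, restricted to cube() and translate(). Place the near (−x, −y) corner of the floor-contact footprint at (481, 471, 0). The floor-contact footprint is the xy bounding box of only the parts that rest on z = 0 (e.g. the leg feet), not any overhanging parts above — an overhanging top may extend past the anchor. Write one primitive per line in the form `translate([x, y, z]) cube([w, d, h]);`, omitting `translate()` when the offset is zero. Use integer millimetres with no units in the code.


translate([481, 471, 387]) cube([320, 267, 41]);
translate([481, 471, 0]) cube([40, 40, 387]);
translate([761, 471, 0]) cube([40, 40, 387]);
translate([481, 698, 0]) cube([40, 40, 387]);
translate([761, 698, 0]) cube([40, 40, 387]);
translate([521, 471, 218]) cube([240, 40, 19]);
translate([521, 698, 218]) cube([240, 40, 19]);
translate([481, 511, 218]) cube([40, 187, 19]);
translate([761, 511, 218]) cube([40, 187, 19]);
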